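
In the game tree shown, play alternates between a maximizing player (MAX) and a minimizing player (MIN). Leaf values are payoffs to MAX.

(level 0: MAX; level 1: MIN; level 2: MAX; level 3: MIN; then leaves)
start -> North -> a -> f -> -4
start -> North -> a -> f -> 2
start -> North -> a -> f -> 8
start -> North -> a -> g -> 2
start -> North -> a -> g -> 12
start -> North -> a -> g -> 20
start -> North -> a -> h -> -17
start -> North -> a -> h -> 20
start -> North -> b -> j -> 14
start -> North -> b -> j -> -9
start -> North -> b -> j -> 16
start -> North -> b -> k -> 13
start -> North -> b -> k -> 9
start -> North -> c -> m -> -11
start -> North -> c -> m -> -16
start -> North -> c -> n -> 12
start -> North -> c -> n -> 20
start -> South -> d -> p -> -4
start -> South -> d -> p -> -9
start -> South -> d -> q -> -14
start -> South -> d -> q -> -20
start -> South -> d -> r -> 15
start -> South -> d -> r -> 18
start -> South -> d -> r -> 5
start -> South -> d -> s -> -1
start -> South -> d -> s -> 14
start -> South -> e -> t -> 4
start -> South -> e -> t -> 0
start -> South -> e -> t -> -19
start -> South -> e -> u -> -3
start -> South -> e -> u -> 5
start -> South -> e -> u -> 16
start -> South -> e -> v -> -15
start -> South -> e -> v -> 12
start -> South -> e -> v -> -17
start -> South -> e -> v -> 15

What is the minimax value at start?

f (MIN): min(-4, 2, 8) = -4
g (MIN): min(2, 12, 20) = 2
h (MIN): min(-17, 20) = -17
a (MAX): max(-4, 2, -17) = 2
j (MIN): min(14, -9, 16) = -9
k (MIN): min(13, 9) = 9
b (MAX): max(-9, 9) = 9
m (MIN): min(-11, -16) = -16
n (MIN): min(12, 20) = 12
c (MAX): max(-16, 12) = 12
North (MIN): min(2, 9, 12) = 2
p (MIN): min(-4, -9) = -9
q (MIN): min(-14, -20) = -20
r (MIN): min(15, 18, 5) = 5
s (MIN): min(-1, 14) = -1
d (MAX): max(-9, -20, 5, -1) = 5
t (MIN): min(4, 0, -19) = -19
u (MIN): min(-3, 5, 16) = -3
v (MIN): min(-15, 12, -17, 15) = -17
e (MAX): max(-19, -3, -17) = -3
South (MIN): min(5, -3) = -3
start (MAX): max(2, -3) = 2

2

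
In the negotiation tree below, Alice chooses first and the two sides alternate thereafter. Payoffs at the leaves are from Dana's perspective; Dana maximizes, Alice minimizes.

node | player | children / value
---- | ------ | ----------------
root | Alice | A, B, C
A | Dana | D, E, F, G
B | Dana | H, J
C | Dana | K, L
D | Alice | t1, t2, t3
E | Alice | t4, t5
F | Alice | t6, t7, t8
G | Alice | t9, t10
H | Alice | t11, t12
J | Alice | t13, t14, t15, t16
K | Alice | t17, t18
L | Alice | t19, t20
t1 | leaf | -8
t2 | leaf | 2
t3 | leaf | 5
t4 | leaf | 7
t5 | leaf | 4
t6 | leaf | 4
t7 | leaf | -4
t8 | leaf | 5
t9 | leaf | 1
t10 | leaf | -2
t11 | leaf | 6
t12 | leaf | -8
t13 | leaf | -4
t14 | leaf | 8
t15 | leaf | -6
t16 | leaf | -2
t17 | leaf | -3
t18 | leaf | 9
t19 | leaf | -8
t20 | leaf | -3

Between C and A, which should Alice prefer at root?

C

K (Alice): min(-3, 9) = -3
L (Alice): min(-8, -3) = -8
C (Dana): max(-3, -8) = -3
D (Alice): min(-8, 2, 5) = -8
E (Alice): min(7, 4) = 4
F (Alice): min(4, -4, 5) = -4
G (Alice): min(1, -2) = -2
A (Dana): max(-8, 4, -4, -2) = 4
Alice prefers the lower value; C=-3, A=4. C is better since -3 < 4.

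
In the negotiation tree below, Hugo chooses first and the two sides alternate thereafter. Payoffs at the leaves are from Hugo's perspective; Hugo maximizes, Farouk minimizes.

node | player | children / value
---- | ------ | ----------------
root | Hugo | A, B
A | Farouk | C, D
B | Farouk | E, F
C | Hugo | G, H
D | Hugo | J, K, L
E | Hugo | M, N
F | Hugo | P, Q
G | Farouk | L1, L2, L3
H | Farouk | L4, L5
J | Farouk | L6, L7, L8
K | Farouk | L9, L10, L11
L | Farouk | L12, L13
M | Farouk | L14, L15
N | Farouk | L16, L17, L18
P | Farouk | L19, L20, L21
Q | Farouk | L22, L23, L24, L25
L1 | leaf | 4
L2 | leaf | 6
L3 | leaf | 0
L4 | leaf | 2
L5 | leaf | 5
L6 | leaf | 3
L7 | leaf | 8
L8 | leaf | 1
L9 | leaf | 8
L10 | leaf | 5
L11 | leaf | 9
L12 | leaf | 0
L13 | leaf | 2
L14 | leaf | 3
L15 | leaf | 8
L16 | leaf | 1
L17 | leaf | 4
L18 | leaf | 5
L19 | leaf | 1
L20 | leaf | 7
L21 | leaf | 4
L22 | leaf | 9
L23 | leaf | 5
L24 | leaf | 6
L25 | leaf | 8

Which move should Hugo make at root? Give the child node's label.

B

G (Farouk): min(4, 6, 0) = 0
H (Farouk): min(2, 5) = 2
C (Hugo): max(0, 2) = 2
J (Farouk): min(3, 8, 1) = 1
K (Farouk): min(8, 5, 9) = 5
L (Farouk): min(0, 2) = 0
D (Hugo): max(1, 5, 0) = 5
A (Farouk): min(2, 5) = 2
M (Farouk): min(3, 8) = 3
N (Farouk): min(1, 4, 5) = 1
E (Hugo): max(3, 1) = 3
P (Farouk): min(1, 7, 4) = 1
Q (Farouk): min(9, 5, 6, 8) = 5
F (Hugo): max(1, 5) = 5
B (Farouk): min(3, 5) = 3
root (Hugo): max(2, 3) = 3
Hugo at root wants the highest of {A=2, B=3}, so chooses B.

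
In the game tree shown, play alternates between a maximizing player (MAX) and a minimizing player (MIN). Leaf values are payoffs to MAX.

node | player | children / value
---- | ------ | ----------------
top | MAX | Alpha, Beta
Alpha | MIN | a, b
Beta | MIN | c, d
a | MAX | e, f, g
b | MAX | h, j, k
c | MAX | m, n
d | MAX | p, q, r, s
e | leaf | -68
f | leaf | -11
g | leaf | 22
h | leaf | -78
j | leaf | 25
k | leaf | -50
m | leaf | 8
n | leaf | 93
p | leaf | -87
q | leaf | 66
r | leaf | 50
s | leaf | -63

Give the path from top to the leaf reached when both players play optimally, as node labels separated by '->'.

a (MAX): max(-68, -11, 22) = 22
b (MAX): max(-78, 25, -50) = 25
Alpha (MIN): min(22, 25) = 22
c (MAX): max(8, 93) = 93
d (MAX): max(-87, 66, 50, -63) = 66
Beta (MIN): min(93, 66) = 66
top (MAX): max(22, 66) = 66
At top, MAX picks Beta (highest: 66).
At Beta, MIN picks d (lowest: 66).
At d, MAX picks q (highest: 66).
Terminal value 66.

top -> Beta -> d -> q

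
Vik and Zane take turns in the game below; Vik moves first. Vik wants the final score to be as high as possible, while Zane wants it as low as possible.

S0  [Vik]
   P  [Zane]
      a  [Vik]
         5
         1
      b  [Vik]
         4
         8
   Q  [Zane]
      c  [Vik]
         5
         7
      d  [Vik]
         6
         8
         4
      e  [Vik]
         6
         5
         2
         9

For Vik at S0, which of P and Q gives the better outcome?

a (Vik): max(5, 1) = 5
b (Vik): max(4, 8) = 8
P (Zane): min(5, 8) = 5
c (Vik): max(5, 7) = 7
d (Vik): max(6, 8, 4) = 8
e (Vik): max(6, 5, 2, 9) = 9
Q (Zane): min(7, 8, 9) = 7
Vik prefers the higher value; P=5, Q=7. Q is better since 7 > 5.

Q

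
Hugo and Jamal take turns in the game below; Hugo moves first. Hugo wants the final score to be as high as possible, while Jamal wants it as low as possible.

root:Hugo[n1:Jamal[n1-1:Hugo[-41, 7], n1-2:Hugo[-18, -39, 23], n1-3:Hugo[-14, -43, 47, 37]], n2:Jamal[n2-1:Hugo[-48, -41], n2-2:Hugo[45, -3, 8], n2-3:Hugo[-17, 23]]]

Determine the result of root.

n1-1 (Hugo): max(-41, 7) = 7
n1-2 (Hugo): max(-18, -39, 23) = 23
n1-3 (Hugo): max(-14, -43, 47, 37) = 47
n1 (Jamal): min(7, 23, 47) = 7
n2-1 (Hugo): max(-48, -41) = -41
n2-2 (Hugo): max(45, -3, 8) = 45
n2-3 (Hugo): max(-17, 23) = 23
n2 (Jamal): min(-41, 45, 23) = -41
root (Hugo): max(7, -41) = 7

7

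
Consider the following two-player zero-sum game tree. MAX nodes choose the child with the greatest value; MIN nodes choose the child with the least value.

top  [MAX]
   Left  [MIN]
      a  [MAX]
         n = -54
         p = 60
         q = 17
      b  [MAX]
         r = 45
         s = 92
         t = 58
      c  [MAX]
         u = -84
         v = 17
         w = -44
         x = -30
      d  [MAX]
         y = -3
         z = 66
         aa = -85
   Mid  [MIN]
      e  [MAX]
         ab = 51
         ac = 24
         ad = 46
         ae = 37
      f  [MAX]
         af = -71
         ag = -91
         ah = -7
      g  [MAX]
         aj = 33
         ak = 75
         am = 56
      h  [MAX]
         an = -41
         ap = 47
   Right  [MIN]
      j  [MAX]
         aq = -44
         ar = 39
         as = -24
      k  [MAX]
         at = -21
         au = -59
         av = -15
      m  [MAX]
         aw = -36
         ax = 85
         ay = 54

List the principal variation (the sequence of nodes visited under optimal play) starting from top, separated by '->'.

a (MAX): max(-54, 60, 17) = 60
b (MAX): max(45, 92, 58) = 92
c (MAX): max(-84, 17, -44, -30) = 17
d (MAX): max(-3, 66, -85) = 66
Left (MIN): min(60, 92, 17, 66) = 17
e (MAX): max(51, 24, 46, 37) = 51
f (MAX): max(-71, -91, -7) = -7
g (MAX): max(33, 75, 56) = 75
h (MAX): max(-41, 47) = 47
Mid (MIN): min(51, -7, 75, 47) = -7
j (MAX): max(-44, 39, -24) = 39
k (MAX): max(-21, -59, -15) = -15
m (MAX): max(-36, 85, 54) = 85
Right (MIN): min(39, -15, 85) = -15
top (MAX): max(17, -7, -15) = 17
At top, MAX picks Left (highest: 17).
At Left, MIN picks c (lowest: 17).
At c, MAX picks v (highest: 17).
Terminal value 17.

top -> Left -> c -> v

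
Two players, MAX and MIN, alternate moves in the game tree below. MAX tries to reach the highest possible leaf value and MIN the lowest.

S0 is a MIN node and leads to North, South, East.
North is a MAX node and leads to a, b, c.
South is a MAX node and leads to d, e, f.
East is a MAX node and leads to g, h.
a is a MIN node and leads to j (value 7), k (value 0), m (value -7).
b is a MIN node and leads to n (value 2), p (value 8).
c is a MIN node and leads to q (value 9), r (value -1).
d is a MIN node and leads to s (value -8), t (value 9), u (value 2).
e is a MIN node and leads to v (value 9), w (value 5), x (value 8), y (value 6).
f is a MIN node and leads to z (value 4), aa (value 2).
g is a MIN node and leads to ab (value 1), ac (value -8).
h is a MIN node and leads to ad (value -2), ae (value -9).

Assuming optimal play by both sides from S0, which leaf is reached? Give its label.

ac

a (MIN): min(7, 0, -7) = -7
b (MIN): min(2, 8) = 2
c (MIN): min(9, -1) = -1
North (MAX): max(-7, 2, -1) = 2
d (MIN): min(-8, 9, 2) = -8
e (MIN): min(9, 5, 8, 6) = 5
f (MIN): min(4, 2) = 2
South (MAX): max(-8, 5, 2) = 5
g (MIN): min(1, -8) = -8
h (MIN): min(-2, -9) = -9
East (MAX): max(-8, -9) = -8
S0 (MIN): min(2, 5, -8) = -8
At S0, MIN picks East (lowest: -8).
At East, MAX picks g (highest: -8).
At g, MIN picks ac (lowest: -8).
Terminal value -8.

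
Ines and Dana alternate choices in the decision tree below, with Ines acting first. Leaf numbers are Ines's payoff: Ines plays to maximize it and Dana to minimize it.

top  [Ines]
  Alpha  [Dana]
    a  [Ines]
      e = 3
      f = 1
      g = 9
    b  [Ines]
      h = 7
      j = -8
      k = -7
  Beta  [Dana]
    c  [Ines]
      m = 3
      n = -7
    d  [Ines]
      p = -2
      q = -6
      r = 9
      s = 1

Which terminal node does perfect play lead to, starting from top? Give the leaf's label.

h

a (Ines): max(3, 1, 9) = 9
b (Ines): max(7, -8, -7) = 7
Alpha (Dana): min(9, 7) = 7
c (Ines): max(3, -7) = 3
d (Ines): max(-2, -6, 9, 1) = 9
Beta (Dana): min(3, 9) = 3
top (Ines): max(7, 3) = 7
At top, Ines picks Alpha (highest: 7).
At Alpha, Dana picks b (lowest: 7).
At b, Ines picks h (highest: 7).
Terminal value 7.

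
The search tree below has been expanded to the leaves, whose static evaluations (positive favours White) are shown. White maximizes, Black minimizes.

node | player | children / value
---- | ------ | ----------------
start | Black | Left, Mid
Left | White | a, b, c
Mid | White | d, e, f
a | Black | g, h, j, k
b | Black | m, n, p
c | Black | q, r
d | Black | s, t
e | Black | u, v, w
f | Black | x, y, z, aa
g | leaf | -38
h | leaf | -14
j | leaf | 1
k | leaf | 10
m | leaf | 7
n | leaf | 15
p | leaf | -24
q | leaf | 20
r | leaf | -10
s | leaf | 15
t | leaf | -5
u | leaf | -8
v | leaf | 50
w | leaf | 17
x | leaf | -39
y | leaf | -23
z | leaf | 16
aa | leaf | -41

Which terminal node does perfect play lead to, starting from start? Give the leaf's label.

a (Black): min(-38, -14, 1, 10) = -38
b (Black): min(7, 15, -24) = -24
c (Black): min(20, -10) = -10
Left (White): max(-38, -24, -10) = -10
d (Black): min(15, -5) = -5
e (Black): min(-8, 50, 17) = -8
f (Black): min(-39, -23, 16, -41) = -41
Mid (White): max(-5, -8, -41) = -5
start (Black): min(-10, -5) = -10
At start, Black picks Left (lowest: -10).
At Left, White picks c (highest: -10).
At c, Black picks r (lowest: -10).
Terminal value -10.

r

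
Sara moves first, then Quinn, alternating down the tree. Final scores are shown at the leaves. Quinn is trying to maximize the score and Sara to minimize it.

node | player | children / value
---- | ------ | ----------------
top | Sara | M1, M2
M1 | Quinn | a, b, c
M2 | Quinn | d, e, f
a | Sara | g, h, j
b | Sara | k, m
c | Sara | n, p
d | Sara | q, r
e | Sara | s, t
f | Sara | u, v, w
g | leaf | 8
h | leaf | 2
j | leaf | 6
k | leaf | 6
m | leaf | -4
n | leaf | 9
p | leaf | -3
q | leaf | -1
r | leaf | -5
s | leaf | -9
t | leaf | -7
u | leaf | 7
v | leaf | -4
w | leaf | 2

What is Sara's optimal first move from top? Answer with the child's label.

a (Sara): min(8, 2, 6) = 2
b (Sara): min(6, -4) = -4
c (Sara): min(9, -3) = -3
M1 (Quinn): max(2, -4, -3) = 2
d (Sara): min(-1, -5) = -5
e (Sara): min(-9, -7) = -9
f (Sara): min(7, -4, 2) = -4
M2 (Quinn): max(-5, -9, -4) = -4
top (Sara): min(2, -4) = -4
Sara at top wants the lowest of {M1=2, M2=-4}, so chooses M2.

M2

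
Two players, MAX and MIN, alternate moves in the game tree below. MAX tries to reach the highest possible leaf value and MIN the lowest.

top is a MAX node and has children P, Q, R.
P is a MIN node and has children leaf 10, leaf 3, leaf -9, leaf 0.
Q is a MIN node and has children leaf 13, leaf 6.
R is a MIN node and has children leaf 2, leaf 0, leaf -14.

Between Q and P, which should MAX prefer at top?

Q

Q (MIN): min(13, 6) = 6
P (MIN): min(10, 3, -9, 0) = -9
MAX prefers the higher value; Q=6, P=-9. Q is better since 6 > -9.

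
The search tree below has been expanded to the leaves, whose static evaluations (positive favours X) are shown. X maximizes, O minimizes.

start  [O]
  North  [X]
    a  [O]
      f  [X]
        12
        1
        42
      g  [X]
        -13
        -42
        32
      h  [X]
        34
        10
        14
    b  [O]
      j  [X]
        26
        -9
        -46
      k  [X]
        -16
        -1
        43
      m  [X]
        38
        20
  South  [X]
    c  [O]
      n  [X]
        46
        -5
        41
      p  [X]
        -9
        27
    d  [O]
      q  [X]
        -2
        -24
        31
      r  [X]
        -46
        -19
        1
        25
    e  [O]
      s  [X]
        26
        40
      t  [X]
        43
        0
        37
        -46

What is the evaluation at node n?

n (X): max(46, -5, 41) = 46

46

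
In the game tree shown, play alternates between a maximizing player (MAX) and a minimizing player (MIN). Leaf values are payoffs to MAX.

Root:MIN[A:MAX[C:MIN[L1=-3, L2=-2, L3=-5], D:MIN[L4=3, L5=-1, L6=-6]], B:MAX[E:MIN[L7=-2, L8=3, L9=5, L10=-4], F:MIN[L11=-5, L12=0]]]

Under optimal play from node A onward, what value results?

-5

C (MIN): min(-3, -2, -5) = -5
D (MIN): min(3, -1, -6) = -6
A (MAX): max(-5, -6) = -5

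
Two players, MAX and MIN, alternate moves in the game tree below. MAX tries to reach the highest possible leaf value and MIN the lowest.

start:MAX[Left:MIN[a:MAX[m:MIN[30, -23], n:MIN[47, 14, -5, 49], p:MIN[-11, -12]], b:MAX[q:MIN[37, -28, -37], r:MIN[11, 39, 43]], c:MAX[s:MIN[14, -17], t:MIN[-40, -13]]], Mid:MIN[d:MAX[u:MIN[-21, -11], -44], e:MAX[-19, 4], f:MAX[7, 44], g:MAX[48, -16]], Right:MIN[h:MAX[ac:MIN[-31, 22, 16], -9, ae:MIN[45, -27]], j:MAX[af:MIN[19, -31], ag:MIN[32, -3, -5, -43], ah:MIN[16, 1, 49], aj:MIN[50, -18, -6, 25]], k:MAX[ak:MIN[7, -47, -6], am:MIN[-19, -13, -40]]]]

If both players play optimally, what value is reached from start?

-17

m (MIN): min(30, -23) = -23
n (MIN): min(47, 14, -5, 49) = -5
p (MIN): min(-11, -12) = -12
a (MAX): max(-23, -5, -12) = -5
q (MIN): min(37, -28, -37) = -37
r (MIN): min(11, 39, 43) = 11
b (MAX): max(-37, 11) = 11
s (MIN): min(14, -17) = -17
t (MIN): min(-40, -13) = -40
c (MAX): max(-17, -40) = -17
Left (MIN): min(-5, 11, -17) = -17
u (MIN): min(-21, -11) = -21
d (MAX): max(-21, -44) = -21
e (MAX): max(-19, 4) = 4
f (MAX): max(7, 44) = 44
g (MAX): max(48, -16) = 48
Mid (MIN): min(-21, 4, 44, 48) = -21
ac (MIN): min(-31, 22, 16) = -31
ae (MIN): min(45, -27) = -27
h (MAX): max(-31, -9, -27) = -9
af (MIN): min(19, -31) = -31
ag (MIN): min(32, -3, -5, -43) = -43
ah (MIN): min(16, 1, 49) = 1
aj (MIN): min(50, -18, -6, 25) = -18
j (MAX): max(-31, -43, 1, -18) = 1
ak (MIN): min(7, -47, -6) = -47
am (MIN): min(-19, -13, -40) = -40
k (MAX): max(-47, -40) = -40
Right (MIN): min(-9, 1, -40) = -40
start (MAX): max(-17, -21, -40) = -17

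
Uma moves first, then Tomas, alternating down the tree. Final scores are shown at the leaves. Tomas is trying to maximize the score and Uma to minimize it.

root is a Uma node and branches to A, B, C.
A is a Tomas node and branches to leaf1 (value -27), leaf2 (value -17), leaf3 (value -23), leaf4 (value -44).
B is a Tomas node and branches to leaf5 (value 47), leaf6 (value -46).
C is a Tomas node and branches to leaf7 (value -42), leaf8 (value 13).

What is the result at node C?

13

C (Tomas): max(-42, 13) = 13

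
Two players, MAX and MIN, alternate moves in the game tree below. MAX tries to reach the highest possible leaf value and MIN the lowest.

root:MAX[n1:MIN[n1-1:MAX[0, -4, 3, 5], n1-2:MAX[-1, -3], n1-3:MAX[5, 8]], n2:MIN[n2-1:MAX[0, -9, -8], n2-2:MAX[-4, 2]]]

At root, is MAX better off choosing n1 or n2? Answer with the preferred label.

n1-1 (MAX): max(0, -4, 3, 5) = 5
n1-2 (MAX): max(-1, -3) = -1
n1-3 (MAX): max(5, 8) = 8
n1 (MIN): min(5, -1, 8) = -1
n2-1 (MAX): max(0, -9, -8) = 0
n2-2 (MAX): max(-4, 2) = 2
n2 (MIN): min(0, 2) = 0
MAX prefers the higher value; n1=-1, n2=0. n2 is better since 0 > -1.

n2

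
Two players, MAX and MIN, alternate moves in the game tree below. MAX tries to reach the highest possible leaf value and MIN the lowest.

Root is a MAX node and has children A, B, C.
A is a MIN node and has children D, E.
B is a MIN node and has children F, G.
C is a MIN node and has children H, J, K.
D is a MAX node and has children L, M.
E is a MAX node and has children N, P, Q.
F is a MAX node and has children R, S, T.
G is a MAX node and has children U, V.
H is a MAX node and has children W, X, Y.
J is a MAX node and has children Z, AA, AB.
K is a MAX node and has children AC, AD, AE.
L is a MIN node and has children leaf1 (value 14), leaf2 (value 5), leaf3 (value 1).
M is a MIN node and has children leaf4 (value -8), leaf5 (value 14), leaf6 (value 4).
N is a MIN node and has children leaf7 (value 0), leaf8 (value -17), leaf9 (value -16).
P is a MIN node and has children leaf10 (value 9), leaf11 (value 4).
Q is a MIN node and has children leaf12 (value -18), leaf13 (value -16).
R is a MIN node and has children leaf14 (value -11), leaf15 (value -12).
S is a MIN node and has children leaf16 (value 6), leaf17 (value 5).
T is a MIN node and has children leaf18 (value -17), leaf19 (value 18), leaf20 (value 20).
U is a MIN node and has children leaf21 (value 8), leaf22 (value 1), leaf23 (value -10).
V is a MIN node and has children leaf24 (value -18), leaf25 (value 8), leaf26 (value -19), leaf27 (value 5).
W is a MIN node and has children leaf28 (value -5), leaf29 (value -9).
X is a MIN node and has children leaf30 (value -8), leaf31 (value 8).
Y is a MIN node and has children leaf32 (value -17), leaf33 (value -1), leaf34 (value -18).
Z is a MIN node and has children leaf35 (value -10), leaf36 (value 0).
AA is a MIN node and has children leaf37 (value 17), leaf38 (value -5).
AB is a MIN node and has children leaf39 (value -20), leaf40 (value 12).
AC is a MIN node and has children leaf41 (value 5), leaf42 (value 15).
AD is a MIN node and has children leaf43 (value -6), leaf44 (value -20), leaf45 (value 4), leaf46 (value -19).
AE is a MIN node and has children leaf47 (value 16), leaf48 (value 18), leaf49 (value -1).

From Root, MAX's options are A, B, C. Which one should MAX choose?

A

L (MIN): min(14, 5, 1) = 1
M (MIN): min(-8, 14, 4) = -8
D (MAX): max(1, -8) = 1
N (MIN): min(0, -17, -16) = -17
P (MIN): min(9, 4) = 4
Q (MIN): min(-18, -16) = -18
E (MAX): max(-17, 4, -18) = 4
A (MIN): min(1, 4) = 1
R (MIN): min(-11, -12) = -12
S (MIN): min(6, 5) = 5
T (MIN): min(-17, 18, 20) = -17
F (MAX): max(-12, 5, -17) = 5
U (MIN): min(8, 1, -10) = -10
V (MIN): min(-18, 8, -19, 5) = -19
G (MAX): max(-10, -19) = -10
B (MIN): min(5, -10) = -10
W (MIN): min(-5, -9) = -9
X (MIN): min(-8, 8) = -8
Y (MIN): min(-17, -1, -18) = -18
H (MAX): max(-9, -8, -18) = -8
Z (MIN): min(-10, 0) = -10
AA (MIN): min(17, -5) = -5
AB (MIN): min(-20, 12) = -20
J (MAX): max(-10, -5, -20) = -5
AC (MIN): min(5, 15) = 5
AD (MIN): min(-6, -20, 4, -19) = -20
AE (MIN): min(16, 18, -1) = -1
K (MAX): max(5, -20, -1) = 5
C (MIN): min(-8, -5, 5) = -8
Root (MAX): max(1, -10, -8) = 1
MAX at Root wants the highest of {A=1, B=-10, C=-8}, so chooses A.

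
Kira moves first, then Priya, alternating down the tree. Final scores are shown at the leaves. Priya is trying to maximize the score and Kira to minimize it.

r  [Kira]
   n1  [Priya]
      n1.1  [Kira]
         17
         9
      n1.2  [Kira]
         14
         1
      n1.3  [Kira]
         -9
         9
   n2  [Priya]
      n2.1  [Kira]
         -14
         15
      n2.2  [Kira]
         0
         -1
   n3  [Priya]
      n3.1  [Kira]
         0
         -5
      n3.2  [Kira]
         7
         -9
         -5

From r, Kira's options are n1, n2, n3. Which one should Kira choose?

n3

n1.1 (Kira): min(17, 9) = 9
n1.2 (Kira): min(14, 1) = 1
n1.3 (Kira): min(-9, 9) = -9
n1 (Priya): max(9, 1, -9) = 9
n2.1 (Kira): min(-14, 15) = -14
n2.2 (Kira): min(0, -1) = -1
n2 (Priya): max(-14, -1) = -1
n3.1 (Kira): min(0, -5) = -5
n3.2 (Kira): min(7, -9, -5) = -9
n3 (Priya): max(-5, -9) = -5
r (Kira): min(9, -1, -5) = -5
Kira at r wants the lowest of {n1=9, n2=-1, n3=-5}, so chooses n3.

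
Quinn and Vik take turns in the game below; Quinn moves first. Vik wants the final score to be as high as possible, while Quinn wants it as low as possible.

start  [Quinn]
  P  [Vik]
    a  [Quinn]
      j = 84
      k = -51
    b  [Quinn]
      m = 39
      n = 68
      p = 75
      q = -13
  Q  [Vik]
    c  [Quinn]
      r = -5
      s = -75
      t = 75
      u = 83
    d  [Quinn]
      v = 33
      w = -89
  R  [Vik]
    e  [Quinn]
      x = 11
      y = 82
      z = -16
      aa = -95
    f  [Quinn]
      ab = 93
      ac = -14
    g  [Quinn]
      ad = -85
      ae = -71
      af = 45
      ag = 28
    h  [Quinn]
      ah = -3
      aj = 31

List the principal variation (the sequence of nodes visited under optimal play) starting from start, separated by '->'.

start -> Q -> c -> s

a (Quinn): min(84, -51) = -51
b (Quinn): min(39, 68, 75, -13) = -13
P (Vik): max(-51, -13) = -13
c (Quinn): min(-5, -75, 75, 83) = -75
d (Quinn): min(33, -89) = -89
Q (Vik): max(-75, -89) = -75
e (Quinn): min(11, 82, -16, -95) = -95
f (Quinn): min(93, -14) = -14
g (Quinn): min(-85, -71, 45, 28) = -85
h (Quinn): min(-3, 31) = -3
R (Vik): max(-95, -14, -85, -3) = -3
start (Quinn): min(-13, -75, -3) = -75
At start, Quinn picks Q (lowest: -75).
At Q, Vik picks c (highest: -75).
At c, Quinn picks s (lowest: -75).
Terminal value -75.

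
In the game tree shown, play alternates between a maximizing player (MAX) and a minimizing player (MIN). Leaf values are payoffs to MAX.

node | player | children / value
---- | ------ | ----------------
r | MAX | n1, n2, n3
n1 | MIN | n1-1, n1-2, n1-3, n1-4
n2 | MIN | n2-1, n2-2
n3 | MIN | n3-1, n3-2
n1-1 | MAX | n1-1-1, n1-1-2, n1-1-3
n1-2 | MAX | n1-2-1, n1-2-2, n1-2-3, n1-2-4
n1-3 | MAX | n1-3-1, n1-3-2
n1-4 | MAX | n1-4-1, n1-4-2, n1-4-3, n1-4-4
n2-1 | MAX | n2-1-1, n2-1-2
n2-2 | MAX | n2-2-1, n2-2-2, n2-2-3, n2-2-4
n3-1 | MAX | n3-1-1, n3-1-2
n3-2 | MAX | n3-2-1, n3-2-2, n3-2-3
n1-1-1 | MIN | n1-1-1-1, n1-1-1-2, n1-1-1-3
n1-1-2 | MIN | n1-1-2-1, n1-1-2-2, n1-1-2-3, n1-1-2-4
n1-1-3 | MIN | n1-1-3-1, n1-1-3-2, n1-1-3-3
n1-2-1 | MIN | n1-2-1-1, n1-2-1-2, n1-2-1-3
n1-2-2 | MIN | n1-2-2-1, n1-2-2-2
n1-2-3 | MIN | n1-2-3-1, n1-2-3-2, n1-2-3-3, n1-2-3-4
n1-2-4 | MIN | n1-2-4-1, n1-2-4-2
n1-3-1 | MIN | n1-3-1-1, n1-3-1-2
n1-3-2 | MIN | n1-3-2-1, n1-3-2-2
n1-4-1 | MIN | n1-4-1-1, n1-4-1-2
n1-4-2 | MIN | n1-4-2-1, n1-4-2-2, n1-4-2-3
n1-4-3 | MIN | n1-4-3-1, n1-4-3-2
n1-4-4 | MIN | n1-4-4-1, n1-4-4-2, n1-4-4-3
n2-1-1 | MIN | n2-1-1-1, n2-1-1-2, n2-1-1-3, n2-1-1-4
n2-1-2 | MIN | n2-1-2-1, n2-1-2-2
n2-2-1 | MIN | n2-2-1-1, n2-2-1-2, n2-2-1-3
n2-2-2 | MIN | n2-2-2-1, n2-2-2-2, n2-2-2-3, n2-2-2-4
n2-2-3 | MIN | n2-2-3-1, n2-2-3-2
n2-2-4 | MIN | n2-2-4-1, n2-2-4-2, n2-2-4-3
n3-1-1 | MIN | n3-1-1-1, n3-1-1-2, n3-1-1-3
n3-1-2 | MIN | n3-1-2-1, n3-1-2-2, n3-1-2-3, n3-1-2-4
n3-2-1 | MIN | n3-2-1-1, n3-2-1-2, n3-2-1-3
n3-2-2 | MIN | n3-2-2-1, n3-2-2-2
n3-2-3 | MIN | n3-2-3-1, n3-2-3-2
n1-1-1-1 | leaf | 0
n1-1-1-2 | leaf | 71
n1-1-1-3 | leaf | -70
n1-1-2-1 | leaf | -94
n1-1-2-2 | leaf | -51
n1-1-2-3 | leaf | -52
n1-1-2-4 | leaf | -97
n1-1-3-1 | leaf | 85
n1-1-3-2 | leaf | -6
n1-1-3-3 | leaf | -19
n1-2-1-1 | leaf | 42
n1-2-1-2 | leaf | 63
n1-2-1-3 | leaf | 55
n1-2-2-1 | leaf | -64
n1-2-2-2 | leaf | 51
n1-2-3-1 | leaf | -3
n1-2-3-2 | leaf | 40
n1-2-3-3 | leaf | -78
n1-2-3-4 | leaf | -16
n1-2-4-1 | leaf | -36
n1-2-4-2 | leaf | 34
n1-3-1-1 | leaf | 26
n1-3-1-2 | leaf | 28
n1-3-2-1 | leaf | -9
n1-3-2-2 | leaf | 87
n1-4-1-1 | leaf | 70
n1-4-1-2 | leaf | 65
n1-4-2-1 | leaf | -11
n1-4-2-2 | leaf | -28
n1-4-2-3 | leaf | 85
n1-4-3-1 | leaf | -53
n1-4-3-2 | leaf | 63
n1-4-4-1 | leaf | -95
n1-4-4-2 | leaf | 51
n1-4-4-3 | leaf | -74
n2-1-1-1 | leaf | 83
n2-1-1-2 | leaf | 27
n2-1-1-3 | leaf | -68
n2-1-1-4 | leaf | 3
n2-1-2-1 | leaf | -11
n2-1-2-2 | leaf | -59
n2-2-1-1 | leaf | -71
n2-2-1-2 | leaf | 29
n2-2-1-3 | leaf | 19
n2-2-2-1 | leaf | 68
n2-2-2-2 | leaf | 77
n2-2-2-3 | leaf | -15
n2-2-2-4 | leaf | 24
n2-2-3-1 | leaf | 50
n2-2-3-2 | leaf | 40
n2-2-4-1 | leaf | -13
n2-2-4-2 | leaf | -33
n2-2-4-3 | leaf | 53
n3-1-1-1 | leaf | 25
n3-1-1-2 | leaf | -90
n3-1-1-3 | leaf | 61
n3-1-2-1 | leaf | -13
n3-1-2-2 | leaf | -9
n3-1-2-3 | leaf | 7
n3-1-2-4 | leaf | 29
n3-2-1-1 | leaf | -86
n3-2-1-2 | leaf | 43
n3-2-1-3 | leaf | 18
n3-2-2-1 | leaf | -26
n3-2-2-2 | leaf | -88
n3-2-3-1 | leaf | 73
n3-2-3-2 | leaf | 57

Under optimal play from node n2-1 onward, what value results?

n2-1-1 (MIN): min(83, 27, -68, 3) = -68
n2-1-2 (MIN): min(-11, -59) = -59
n2-1 (MAX): max(-68, -59) = -59

-59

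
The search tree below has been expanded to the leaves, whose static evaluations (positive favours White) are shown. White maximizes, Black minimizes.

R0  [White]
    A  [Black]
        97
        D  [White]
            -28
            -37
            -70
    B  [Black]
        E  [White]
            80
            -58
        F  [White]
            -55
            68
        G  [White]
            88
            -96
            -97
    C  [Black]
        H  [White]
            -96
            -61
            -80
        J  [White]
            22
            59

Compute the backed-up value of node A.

D (White): max(-28, -37, -70) = -28
A (Black): min(97, -28) = -28

-28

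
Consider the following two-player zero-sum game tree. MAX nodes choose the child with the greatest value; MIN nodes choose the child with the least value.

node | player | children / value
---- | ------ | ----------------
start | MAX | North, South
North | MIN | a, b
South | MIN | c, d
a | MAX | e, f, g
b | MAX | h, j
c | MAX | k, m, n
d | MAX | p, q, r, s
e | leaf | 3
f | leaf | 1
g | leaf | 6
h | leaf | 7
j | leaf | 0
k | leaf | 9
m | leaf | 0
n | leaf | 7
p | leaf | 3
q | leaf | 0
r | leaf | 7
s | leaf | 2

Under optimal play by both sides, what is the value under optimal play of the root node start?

7

a (MAX): max(3, 1, 6) = 6
b (MAX): max(7, 0) = 7
North (MIN): min(6, 7) = 6
c (MAX): max(9, 0, 7) = 9
d (MAX): max(3, 0, 7, 2) = 7
South (MIN): min(9, 7) = 7
start (MAX): max(6, 7) = 7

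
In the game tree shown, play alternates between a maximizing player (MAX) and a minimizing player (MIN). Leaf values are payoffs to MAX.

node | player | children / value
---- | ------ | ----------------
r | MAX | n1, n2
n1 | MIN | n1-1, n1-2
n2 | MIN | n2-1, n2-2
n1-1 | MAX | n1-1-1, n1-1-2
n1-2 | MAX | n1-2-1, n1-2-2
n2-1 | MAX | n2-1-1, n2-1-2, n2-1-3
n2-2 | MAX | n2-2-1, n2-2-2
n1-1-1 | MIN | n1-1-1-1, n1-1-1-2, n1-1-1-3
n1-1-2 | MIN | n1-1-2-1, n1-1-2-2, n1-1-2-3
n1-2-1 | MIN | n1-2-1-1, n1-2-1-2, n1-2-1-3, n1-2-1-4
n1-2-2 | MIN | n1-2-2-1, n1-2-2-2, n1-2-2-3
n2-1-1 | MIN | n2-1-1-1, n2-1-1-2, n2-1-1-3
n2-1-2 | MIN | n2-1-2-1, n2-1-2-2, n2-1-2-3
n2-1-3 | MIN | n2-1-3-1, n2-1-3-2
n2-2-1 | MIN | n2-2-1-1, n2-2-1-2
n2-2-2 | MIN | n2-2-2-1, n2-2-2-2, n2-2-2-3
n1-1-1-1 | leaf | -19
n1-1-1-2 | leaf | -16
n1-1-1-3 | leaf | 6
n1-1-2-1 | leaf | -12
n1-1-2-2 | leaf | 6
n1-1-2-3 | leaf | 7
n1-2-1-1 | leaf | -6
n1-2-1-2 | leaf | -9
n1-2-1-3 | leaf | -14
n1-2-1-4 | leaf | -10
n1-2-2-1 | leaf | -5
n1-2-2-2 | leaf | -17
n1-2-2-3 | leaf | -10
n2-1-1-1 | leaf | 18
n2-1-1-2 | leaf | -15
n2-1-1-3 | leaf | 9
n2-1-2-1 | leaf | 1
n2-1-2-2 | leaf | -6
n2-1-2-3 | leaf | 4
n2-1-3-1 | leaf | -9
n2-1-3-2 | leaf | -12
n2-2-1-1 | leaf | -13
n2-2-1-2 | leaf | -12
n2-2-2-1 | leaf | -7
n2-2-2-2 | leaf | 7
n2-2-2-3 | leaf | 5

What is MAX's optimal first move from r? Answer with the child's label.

n2

n1-1-1 (MIN): min(-19, -16, 6) = -19
n1-1-2 (MIN): min(-12, 6, 7) = -12
n1-1 (MAX): max(-19, -12) = -12
n1-2-1 (MIN): min(-6, -9, -14, -10) = -14
n1-2-2 (MIN): min(-5, -17, -10) = -17
n1-2 (MAX): max(-14, -17) = -14
n1 (MIN): min(-12, -14) = -14
n2-1-1 (MIN): min(18, -15, 9) = -15
n2-1-2 (MIN): min(1, -6, 4) = -6
n2-1-3 (MIN): min(-9, -12) = -12
n2-1 (MAX): max(-15, -6, -12) = -6
n2-2-1 (MIN): min(-13, -12) = -13
n2-2-2 (MIN): min(-7, 7, 5) = -7
n2-2 (MAX): max(-13, -7) = -7
n2 (MIN): min(-6, -7) = -7
r (MAX): max(-14, -7) = -7
MAX at r wants the highest of {n1=-14, n2=-7}, so chooses n2.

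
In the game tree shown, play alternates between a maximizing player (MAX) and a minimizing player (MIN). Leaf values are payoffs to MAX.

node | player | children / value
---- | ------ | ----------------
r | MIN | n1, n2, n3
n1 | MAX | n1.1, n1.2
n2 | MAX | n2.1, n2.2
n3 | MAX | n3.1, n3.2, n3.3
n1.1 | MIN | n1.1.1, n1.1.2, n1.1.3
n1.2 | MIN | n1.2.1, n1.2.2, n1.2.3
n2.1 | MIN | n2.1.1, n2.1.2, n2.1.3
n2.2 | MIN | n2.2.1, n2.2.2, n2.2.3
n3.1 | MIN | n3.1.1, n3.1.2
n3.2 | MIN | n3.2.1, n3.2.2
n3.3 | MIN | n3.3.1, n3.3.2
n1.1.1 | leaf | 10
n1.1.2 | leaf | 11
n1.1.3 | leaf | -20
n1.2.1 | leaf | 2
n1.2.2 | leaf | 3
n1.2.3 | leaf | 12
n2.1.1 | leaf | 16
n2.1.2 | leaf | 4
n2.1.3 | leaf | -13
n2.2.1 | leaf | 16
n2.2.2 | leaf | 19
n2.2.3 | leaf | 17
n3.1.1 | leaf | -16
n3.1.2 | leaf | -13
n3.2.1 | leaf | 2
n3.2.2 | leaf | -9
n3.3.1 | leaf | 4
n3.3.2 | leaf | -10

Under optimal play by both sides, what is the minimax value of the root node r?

n1.1 (MIN): min(10, 11, -20) = -20
n1.2 (MIN): min(2, 3, 12) = 2
n1 (MAX): max(-20, 2) = 2
n2.1 (MIN): min(16, 4, -13) = -13
n2.2 (MIN): min(16, 19, 17) = 16
n2 (MAX): max(-13, 16) = 16
n3.1 (MIN): min(-16, -13) = -16
n3.2 (MIN): min(2, -9) = -9
n3.3 (MIN): min(4, -10) = -10
n3 (MAX): max(-16, -9, -10) = -9
r (MIN): min(2, 16, -9) = -9

-9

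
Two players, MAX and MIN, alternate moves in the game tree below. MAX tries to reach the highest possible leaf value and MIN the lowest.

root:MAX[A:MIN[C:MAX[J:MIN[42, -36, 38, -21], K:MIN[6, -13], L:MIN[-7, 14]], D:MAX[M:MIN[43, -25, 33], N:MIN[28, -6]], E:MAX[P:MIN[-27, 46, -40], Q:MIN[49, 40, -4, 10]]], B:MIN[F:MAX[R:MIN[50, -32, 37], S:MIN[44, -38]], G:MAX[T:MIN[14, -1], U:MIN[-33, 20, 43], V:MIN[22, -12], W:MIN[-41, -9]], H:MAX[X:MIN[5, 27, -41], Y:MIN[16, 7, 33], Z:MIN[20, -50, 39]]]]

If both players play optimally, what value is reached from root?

-7

J (MIN): min(42, -36, 38, -21) = -36
K (MIN): min(6, -13) = -13
L (MIN): min(-7, 14) = -7
C (MAX): max(-36, -13, -7) = -7
M (MIN): min(43, -25, 33) = -25
N (MIN): min(28, -6) = -6
D (MAX): max(-25, -6) = -6
P (MIN): min(-27, 46, -40) = -40
Q (MIN): min(49, 40, -4, 10) = -4
E (MAX): max(-40, -4) = -4
A (MIN): min(-7, -6, -4) = -7
R (MIN): min(50, -32, 37) = -32
S (MIN): min(44, -38) = -38
F (MAX): max(-32, -38) = -32
T (MIN): min(14, -1) = -1
U (MIN): min(-33, 20, 43) = -33
V (MIN): min(22, -12) = -12
W (MIN): min(-41, -9) = -41
G (MAX): max(-1, -33, -12, -41) = -1
X (MIN): min(5, 27, -41) = -41
Y (MIN): min(16, 7, 33) = 7
Z (MIN): min(20, -50, 39) = -50
H (MAX): max(-41, 7, -50) = 7
B (MIN): min(-32, -1, 7) = -32
root (MAX): max(-7, -32) = -7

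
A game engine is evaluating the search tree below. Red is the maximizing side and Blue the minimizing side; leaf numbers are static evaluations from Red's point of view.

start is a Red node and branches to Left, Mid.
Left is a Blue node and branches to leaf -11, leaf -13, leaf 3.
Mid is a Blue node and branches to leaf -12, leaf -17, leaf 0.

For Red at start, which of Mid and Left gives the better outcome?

Left

Mid (Blue): min(-12, -17, 0) = -17
Left (Blue): min(-11, -13, 3) = -13
Red prefers the higher value; Mid=-17, Left=-13. Left is better since -13 > -17.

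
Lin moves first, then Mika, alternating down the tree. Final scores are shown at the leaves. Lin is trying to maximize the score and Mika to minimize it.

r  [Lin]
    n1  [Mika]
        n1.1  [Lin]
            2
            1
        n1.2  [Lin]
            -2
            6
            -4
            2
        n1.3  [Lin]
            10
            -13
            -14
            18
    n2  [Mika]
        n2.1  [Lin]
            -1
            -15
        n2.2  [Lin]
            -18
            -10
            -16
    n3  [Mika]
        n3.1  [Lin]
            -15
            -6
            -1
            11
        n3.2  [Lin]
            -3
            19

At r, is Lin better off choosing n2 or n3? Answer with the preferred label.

n3

n2.1 (Lin): max(-1, -15) = -1
n2.2 (Lin): max(-18, -10, -16) = -10
n2 (Mika): min(-1, -10) = -10
n3.1 (Lin): max(-15, -6, -1, 11) = 11
n3.2 (Lin): max(-3, 19) = 19
n3 (Mika): min(11, 19) = 11
Lin prefers the higher value; n2=-10, n3=11. n3 is better since 11 > -10.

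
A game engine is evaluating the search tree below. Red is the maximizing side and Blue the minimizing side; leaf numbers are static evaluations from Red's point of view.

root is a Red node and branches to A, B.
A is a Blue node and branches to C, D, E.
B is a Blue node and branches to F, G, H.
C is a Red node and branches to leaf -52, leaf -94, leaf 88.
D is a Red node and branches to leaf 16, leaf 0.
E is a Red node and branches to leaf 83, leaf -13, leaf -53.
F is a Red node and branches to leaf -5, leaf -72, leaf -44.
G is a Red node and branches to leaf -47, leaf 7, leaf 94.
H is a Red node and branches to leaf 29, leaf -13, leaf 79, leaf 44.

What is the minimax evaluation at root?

16

C (Red): max(-52, -94, 88) = 88
D (Red): max(16, 0) = 16
E (Red): max(83, -13, -53) = 83
A (Blue): min(88, 16, 83) = 16
F (Red): max(-5, -72, -44) = -5
G (Red): max(-47, 7, 94) = 94
H (Red): max(29, -13, 79, 44) = 79
B (Blue): min(-5, 94, 79) = -5
root (Red): max(16, -5) = 16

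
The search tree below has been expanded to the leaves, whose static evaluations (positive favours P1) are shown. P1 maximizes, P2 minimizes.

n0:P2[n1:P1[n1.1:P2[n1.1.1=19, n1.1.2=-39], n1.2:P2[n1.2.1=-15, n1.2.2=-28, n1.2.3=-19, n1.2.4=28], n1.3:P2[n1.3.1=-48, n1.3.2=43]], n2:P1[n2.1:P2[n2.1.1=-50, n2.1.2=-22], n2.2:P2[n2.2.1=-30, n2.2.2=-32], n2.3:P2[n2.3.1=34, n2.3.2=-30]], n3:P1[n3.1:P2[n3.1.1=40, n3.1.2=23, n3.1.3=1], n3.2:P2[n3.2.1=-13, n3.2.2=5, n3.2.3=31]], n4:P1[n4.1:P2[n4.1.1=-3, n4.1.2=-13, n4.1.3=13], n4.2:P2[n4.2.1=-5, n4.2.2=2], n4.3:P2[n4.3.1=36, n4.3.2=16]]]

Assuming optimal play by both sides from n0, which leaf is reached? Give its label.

n1.1 (P2): min(19, -39) = -39
n1.2 (P2): min(-15, -28, -19, 28) = -28
n1.3 (P2): min(-48, 43) = -48
n1 (P1): max(-39, -28, -48) = -28
n2.1 (P2): min(-50, -22) = -50
n2.2 (P2): min(-30, -32) = -32
n2.3 (P2): min(34, -30) = -30
n2 (P1): max(-50, -32, -30) = -30
n3.1 (P2): min(40, 23, 1) = 1
n3.2 (P2): min(-13, 5, 31) = -13
n3 (P1): max(1, -13) = 1
n4.1 (P2): min(-3, -13, 13) = -13
n4.2 (P2): min(-5, 2) = -5
n4.3 (P2): min(36, 16) = 16
n4 (P1): max(-13, -5, 16) = 16
n0 (P2): min(-28, -30, 1, 16) = -30
At n0, P2 picks n2 (lowest: -30).
At n2, P1 picks n2.3 (highest: -30).
At n2.3, P2 picks n2.3.2 (lowest: -30).
Terminal value -30.

n2.3.2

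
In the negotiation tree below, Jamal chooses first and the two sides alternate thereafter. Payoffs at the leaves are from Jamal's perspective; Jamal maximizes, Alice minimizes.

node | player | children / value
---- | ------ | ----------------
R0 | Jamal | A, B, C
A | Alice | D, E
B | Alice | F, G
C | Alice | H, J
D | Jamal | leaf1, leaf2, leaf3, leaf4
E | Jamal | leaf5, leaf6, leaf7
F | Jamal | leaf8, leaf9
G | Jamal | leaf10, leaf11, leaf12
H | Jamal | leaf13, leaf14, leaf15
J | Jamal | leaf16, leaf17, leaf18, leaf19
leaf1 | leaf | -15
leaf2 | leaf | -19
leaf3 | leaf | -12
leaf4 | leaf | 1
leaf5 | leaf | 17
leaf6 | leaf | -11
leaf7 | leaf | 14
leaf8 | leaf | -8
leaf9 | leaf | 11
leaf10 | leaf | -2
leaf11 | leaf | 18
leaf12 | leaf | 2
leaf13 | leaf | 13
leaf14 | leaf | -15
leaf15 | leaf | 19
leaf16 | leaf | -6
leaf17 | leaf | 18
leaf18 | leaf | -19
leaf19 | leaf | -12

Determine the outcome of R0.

18

D (Jamal): max(-15, -19, -12, 1) = 1
E (Jamal): max(17, -11, 14) = 17
A (Alice): min(1, 17) = 1
F (Jamal): max(-8, 11) = 11
G (Jamal): max(-2, 18, 2) = 18
B (Alice): min(11, 18) = 11
H (Jamal): max(13, -15, 19) = 19
J (Jamal): max(-6, 18, -19, -12) = 18
C (Alice): min(19, 18) = 18
R0 (Jamal): max(1, 11, 18) = 18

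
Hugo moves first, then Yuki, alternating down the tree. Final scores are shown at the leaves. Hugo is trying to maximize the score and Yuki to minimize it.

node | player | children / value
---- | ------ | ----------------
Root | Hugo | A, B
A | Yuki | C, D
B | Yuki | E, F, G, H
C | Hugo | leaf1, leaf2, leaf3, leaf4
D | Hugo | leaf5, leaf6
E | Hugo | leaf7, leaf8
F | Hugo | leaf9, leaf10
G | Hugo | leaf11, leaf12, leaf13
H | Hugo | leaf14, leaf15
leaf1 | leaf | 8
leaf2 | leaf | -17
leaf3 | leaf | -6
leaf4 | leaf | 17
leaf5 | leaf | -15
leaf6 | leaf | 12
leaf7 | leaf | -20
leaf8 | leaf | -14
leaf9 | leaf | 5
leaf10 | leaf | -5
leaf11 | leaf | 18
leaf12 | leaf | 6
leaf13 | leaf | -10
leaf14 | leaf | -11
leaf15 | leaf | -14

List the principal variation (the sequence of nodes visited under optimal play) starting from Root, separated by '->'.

Root -> A -> D -> leaf6

C (Hugo): max(8, -17, -6, 17) = 17
D (Hugo): max(-15, 12) = 12
A (Yuki): min(17, 12) = 12
E (Hugo): max(-20, -14) = -14
F (Hugo): max(5, -5) = 5
G (Hugo): max(18, 6, -10) = 18
H (Hugo): max(-11, -14) = -11
B (Yuki): min(-14, 5, 18, -11) = -14
Root (Hugo): max(12, -14) = 12
At Root, Hugo picks A (highest: 12).
At A, Yuki picks D (lowest: 12).
At D, Hugo picks leaf6 (highest: 12).
Terminal value 12.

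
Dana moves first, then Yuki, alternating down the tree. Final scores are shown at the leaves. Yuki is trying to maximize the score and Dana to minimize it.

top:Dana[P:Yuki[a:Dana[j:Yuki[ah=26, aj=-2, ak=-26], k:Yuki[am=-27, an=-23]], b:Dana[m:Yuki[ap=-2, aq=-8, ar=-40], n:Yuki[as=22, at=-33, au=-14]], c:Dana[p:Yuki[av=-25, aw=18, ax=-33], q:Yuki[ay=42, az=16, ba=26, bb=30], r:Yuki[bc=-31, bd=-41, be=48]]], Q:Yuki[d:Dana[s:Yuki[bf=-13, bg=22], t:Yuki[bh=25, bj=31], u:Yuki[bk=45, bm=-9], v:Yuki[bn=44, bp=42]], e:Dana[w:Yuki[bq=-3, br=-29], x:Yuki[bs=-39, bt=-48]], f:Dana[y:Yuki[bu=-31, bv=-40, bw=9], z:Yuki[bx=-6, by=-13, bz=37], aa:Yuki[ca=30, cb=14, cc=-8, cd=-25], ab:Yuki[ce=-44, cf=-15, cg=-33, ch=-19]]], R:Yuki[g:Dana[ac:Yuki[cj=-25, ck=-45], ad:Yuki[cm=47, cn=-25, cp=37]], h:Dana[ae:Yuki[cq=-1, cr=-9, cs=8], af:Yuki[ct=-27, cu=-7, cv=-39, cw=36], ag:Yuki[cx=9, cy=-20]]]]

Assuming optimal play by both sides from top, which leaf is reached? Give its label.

cs

j (Yuki): max(26, -2, -26) = 26
k (Yuki): max(-27, -23) = -23
a (Dana): min(26, -23) = -23
m (Yuki): max(-2, -8, -40) = -2
n (Yuki): max(22, -33, -14) = 22
b (Dana): min(-2, 22) = -2
p (Yuki): max(-25, 18, -33) = 18
q (Yuki): max(42, 16, 26, 30) = 42
r (Yuki): max(-31, -41, 48) = 48
c (Dana): min(18, 42, 48) = 18
P (Yuki): max(-23, -2, 18) = 18
s (Yuki): max(-13, 22) = 22
t (Yuki): max(25, 31) = 31
u (Yuki): max(45, -9) = 45
v (Yuki): max(44, 42) = 44
d (Dana): min(22, 31, 45, 44) = 22
w (Yuki): max(-3, -29) = -3
x (Yuki): max(-39, -48) = -39
e (Dana): min(-3, -39) = -39
y (Yuki): max(-31, -40, 9) = 9
z (Yuki): max(-6, -13, 37) = 37
aa (Yuki): max(30, 14, -8, -25) = 30
ab (Yuki): max(-44, -15, -33, -19) = -15
f (Dana): min(9, 37, 30, -15) = -15
Q (Yuki): max(22, -39, -15) = 22
ac (Yuki): max(-25, -45) = -25
ad (Yuki): max(47, -25, 37) = 47
g (Dana): min(-25, 47) = -25
ae (Yuki): max(-1, -9, 8) = 8
af (Yuki): max(-27, -7, -39, 36) = 36
ag (Yuki): max(9, -20) = 9
h (Dana): min(8, 36, 9) = 8
R (Yuki): max(-25, 8) = 8
top (Dana): min(18, 22, 8) = 8
At top, Dana picks R (lowest: 8).
At R, Yuki picks h (highest: 8).
At h, Dana picks ae (lowest: 8).
At ae, Yuki picks cs (highest: 8).
Terminal value 8.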